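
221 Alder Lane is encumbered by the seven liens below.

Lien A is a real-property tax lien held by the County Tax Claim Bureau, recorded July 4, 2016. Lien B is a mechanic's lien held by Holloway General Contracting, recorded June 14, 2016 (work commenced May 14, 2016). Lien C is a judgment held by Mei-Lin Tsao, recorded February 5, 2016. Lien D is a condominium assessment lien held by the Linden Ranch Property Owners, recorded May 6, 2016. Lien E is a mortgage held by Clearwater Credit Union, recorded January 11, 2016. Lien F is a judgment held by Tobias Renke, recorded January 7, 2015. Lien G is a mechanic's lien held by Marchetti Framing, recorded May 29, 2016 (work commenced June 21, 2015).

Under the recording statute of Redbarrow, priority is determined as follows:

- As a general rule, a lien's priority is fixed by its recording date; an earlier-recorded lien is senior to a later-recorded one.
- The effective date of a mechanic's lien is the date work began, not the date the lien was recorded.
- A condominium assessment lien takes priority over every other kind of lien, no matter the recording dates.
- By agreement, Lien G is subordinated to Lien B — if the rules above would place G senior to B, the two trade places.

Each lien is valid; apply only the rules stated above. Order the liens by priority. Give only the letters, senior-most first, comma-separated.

D, F, B, E, C, G, A

Effective dates after the stated exceptions: B is treated as recorded May 14, 2016, the work-commencement date; G's effective date is June 21, 2015, when work began.
D, as a condominium assessment lien, has superpriority and ranks first.
Ordering the rest by effective date: F (January 7, 2015), G (June 21, 2015), E (January 11, 2016), C (February 5, 2016), B (May 14, 2016), A (July 4, 2016).
The subordination applies — G was senior to B — so G and B swap.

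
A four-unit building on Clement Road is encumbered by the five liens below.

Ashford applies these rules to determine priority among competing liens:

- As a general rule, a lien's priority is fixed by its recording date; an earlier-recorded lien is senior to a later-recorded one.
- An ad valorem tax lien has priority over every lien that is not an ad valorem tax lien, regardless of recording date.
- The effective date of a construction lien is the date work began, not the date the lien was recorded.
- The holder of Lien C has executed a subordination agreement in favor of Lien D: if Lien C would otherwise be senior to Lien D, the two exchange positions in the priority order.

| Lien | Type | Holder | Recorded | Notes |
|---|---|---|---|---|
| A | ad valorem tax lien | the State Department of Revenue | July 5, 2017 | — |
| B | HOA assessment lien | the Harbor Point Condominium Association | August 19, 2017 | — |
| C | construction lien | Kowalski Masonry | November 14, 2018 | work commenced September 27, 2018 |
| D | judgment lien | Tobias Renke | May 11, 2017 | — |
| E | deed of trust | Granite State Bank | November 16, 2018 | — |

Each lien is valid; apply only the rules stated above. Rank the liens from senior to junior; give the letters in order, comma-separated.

A, D, B, C, E

Effective dates after the stated exceptions: C's effective date is September 27, 2018, when work began.
A is an ad valorem tax lien, so it outranks all other liens regardless of date.
The other liens, earliest effective date first: D (May 11, 2017), B (August 19, 2017), C (September 27, 2018), E (November 16, 2018).
Since C is not senior to D, the subordination leaves the order unchanged.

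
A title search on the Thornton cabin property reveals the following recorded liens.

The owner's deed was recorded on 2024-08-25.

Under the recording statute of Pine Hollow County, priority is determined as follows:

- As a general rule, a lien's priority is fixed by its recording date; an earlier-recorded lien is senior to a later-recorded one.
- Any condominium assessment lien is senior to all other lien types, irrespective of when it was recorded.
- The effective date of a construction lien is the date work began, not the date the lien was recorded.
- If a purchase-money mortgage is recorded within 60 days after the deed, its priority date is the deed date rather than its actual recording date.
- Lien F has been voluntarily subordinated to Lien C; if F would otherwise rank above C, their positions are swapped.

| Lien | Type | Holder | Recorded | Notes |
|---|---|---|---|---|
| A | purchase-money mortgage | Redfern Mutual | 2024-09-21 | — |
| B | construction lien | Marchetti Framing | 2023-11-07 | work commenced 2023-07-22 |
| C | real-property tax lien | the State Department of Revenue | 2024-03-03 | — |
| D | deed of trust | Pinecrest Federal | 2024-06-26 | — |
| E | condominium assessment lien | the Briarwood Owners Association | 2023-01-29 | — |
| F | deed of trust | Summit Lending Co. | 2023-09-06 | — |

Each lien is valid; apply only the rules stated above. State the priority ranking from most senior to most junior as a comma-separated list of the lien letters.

Effective dates: A's effective date is the deed date, 2024-08-25; B's effective date is 2023-07-22, when work began.
E, as a condominium assessment lien, has superpriority and ranks first.
Remaining liens by effective date: B (2023-07-22), F (2023-09-06), C (2024-03-03), D (2024-06-26), A (2024-08-25).
F would otherwise be senior to C, so under the subordination agreement F and C exchange positions.

E, B, C, F, D, A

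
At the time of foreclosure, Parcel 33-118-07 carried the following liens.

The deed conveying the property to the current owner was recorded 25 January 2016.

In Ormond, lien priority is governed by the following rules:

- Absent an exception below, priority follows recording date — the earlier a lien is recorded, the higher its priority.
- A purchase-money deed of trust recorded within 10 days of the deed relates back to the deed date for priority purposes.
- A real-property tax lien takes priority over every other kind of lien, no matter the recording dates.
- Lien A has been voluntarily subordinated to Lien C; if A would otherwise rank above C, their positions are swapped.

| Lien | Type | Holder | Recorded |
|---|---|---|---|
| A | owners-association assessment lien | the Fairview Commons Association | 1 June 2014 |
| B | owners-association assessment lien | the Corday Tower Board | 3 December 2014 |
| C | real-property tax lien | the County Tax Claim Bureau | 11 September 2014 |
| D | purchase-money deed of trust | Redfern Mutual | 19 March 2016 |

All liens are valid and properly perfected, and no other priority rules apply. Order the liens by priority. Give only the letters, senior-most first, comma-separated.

C, A, B, D

Effective dates: D was recorded 54 days after the deed, outside the 10-day window, so it keeps its recording date.
C is a real-property tax lien and takes priority over every other lien.
Among the remaining liens, by effective date: A (1 June 2014), B (3 December 2014), D (19 March 2016).
A already ranks below C; the subordination has no effect.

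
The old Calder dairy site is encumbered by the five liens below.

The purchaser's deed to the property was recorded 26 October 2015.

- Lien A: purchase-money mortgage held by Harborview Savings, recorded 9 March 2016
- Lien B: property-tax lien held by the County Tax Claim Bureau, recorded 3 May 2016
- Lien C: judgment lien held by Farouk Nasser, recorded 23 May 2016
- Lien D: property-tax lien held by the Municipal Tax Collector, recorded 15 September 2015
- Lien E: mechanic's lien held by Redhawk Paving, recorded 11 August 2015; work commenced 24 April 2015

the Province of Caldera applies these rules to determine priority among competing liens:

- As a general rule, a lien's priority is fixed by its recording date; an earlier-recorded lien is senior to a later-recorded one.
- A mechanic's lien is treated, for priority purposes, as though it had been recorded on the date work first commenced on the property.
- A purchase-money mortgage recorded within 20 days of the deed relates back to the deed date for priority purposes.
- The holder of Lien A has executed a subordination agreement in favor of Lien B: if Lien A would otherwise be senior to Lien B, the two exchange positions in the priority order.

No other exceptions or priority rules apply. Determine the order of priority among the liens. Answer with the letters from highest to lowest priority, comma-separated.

E, D, B, A, C

Effective dates after the stated exceptions: A missed the 20-day window (135 days after the deed), so its recording date stands; E relates back to 24 April 2015 (work commenced).
By effective date, earliest first: E (24 April 2015), D (15 September 2015), A (9 March 2016), B (3 May 2016), C (23 May 2016).
Because A would otherwise rank above B, the subordination swaps them.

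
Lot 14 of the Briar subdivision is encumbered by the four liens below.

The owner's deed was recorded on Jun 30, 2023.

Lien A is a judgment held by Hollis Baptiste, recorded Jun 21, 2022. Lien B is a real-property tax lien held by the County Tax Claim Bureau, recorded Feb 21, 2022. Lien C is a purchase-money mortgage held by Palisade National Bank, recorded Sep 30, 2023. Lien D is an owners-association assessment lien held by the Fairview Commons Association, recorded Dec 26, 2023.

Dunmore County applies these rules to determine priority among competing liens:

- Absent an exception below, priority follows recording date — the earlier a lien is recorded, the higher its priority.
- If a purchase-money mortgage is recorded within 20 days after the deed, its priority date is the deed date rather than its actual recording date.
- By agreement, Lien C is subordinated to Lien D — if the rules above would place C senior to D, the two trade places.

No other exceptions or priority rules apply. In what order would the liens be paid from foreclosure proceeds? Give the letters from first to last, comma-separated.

B, A, D, C

Adjusting effective dates: C was recorded 92 days after the deed — beyond 20 days — so no relation-back applies.
Ordering by effective date: B (Feb 21, 2022), A (Jun 21, 2022), C (Sep 30, 2023), D (Dec 26, 2023).
C is senior to D before the subordination, so the two trade places.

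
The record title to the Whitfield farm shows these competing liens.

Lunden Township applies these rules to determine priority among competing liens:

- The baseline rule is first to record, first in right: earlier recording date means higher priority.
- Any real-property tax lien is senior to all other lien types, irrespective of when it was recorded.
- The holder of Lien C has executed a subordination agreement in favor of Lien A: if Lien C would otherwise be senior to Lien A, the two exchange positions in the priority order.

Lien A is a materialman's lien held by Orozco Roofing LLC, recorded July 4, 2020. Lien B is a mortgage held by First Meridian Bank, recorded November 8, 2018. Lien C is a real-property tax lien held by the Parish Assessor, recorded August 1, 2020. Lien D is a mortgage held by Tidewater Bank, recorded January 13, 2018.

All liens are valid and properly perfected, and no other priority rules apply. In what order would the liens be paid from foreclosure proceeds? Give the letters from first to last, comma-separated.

A, D, B, C

C is a real-property tax lien and takes priority over every other lien.
Among the remaining liens, by effective date: D (January 13, 2018), B (November 8, 2018), A (July 4, 2020).
The subordination applies — C was senior to A — so C and A swap.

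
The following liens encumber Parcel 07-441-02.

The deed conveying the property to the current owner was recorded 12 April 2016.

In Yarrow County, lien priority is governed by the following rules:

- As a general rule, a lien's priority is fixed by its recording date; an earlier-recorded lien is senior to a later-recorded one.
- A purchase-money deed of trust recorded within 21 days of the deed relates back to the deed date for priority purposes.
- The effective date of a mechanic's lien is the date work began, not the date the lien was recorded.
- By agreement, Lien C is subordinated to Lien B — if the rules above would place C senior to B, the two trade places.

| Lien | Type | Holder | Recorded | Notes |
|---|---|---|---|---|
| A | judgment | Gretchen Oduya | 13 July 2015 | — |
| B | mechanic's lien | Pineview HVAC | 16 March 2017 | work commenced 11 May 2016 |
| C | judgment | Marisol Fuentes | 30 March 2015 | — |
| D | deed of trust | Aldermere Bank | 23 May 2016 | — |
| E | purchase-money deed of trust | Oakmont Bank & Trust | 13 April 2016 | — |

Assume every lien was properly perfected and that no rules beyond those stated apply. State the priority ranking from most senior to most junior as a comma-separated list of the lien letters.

Effective dates: B's effective date is 11 May 2016, when work began; E relates back to the deed date 12 April 2016.
By effective date, earliest first: C (30 March 2015), A (13 July 2015), E (12 April 2016), B (11 May 2016), D (23 May 2016).
C is senior to B before the subordination, so the two trade places.

B, A, E, C, D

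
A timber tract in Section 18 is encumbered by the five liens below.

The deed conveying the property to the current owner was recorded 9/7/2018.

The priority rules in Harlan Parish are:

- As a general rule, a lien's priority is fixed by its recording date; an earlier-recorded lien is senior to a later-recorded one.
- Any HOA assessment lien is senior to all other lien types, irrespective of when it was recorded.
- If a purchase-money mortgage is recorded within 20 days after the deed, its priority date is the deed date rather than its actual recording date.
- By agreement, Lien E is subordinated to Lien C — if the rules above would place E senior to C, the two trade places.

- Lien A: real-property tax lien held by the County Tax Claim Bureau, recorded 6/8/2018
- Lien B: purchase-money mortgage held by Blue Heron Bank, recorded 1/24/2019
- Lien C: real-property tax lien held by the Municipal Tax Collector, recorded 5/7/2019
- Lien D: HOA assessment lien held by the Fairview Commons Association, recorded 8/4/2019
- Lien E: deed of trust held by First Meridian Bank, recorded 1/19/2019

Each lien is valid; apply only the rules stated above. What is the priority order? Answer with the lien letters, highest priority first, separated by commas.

Effective dates after the stated exceptions: B missed the 20-day window (139 days after the deed), so its recording date stands.
D is an HOA assessment lien, so it outranks all other liens regardless of date.
Remaining liens by effective date: A (6/8/2018), E (1/19/2019), B (1/24/2019), C (5/7/2019).
E would otherwise be senior to C, so under the subordination agreement E and C exchange positions.

D, A, C, B, E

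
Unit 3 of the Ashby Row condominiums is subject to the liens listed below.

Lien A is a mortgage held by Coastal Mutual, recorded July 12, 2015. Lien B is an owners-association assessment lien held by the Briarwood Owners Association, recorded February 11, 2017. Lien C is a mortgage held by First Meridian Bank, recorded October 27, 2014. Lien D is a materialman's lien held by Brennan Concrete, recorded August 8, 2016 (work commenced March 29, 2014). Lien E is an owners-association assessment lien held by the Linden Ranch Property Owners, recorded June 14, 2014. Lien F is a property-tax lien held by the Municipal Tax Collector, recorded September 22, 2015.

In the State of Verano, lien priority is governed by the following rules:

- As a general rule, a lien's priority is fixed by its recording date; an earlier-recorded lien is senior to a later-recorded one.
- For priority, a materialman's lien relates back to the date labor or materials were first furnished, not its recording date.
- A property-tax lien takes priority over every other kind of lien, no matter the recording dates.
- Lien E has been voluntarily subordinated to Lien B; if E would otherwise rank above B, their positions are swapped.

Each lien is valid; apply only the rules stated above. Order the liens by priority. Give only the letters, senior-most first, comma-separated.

F, D, B, C, A, E

First, effective dates: D is treated as recorded March 29, 2014, the work-commencement date.
As a property-tax lien, F is senior to every other lien.
Remaining liens by effective date: D (March 29, 2014), E (June 14, 2014), C (October 27, 2014), A (July 12, 2015), B (February 11, 2017).
E would otherwise be senior to B, so under the subordination agreement E and B exchange positions.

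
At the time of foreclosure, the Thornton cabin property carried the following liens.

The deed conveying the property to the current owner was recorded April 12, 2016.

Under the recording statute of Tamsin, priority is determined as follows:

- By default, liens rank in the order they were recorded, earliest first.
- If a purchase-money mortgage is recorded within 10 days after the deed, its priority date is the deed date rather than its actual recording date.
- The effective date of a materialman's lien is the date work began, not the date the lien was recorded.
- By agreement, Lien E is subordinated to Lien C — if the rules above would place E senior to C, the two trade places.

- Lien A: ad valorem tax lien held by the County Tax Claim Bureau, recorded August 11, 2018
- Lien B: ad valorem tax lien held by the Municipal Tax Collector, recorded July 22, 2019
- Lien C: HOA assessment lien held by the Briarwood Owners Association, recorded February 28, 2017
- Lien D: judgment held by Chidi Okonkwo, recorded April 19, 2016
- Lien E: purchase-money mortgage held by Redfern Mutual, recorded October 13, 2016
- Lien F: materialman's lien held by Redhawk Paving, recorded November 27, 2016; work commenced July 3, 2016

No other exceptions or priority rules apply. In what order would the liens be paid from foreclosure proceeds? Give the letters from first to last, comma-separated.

Adjusting effective dates: E was recorded 184 days after the deed — beyond 10 days — so no relation-back applies; F is treated as recorded July 3, 2016, the work-commencement date.
By effective date, earliest first: D (April 19, 2016), F (July 3, 2016), E (October 13, 2016), C (February 28, 2017), A (August 11, 2018), B (July 22, 2019).
The subordination applies — E was senior to C — so E and C swap.

D, F, C, E, A, B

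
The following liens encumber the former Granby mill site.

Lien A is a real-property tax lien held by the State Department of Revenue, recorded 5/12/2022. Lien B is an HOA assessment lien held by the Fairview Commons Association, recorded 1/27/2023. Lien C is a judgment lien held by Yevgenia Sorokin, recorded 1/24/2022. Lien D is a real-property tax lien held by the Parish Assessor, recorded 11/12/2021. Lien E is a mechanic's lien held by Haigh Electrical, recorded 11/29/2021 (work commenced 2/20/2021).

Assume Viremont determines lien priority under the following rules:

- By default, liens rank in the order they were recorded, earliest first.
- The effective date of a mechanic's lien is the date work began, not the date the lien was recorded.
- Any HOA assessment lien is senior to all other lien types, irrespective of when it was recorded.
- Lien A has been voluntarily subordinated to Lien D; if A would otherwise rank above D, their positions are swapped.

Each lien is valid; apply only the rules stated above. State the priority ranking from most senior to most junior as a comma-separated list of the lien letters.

Effective dates after the stated exceptions: E relates back to 2/20/2021 (work commenced).
B is an HOA assessment lien, so it outranks all other liens regardless of date.
Ordering the rest by effective date: E (2/20/2021), D (11/12/2021), C (1/24/2022), A (5/12/2022).
A is already junior to D, so the subordination agreement changes nothing.

B, E, D, C, A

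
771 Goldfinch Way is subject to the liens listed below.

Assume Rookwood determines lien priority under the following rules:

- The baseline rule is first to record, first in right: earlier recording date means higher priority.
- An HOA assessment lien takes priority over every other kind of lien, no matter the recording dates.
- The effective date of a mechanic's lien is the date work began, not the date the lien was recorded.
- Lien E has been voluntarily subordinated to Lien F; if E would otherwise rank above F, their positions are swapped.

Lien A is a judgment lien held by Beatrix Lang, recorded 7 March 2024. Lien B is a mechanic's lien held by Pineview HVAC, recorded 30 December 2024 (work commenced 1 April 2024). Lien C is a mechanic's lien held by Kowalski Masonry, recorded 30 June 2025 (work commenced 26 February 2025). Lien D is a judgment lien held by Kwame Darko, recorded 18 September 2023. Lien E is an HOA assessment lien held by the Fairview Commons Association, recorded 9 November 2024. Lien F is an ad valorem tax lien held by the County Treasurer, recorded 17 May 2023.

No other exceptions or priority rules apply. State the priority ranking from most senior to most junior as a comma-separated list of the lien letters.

Effective dates after the stated exceptions: B is treated as recorded 1 April 2024, the work-commencement date; C relates back to 26 February 2025 (work commenced).
E is an HOA assessment lien, so it outranks all other liens regardless of date.
Remaining liens by effective date: F (17 May 2023), D (18 September 2023), A (7 March 2024), B (1 April 2024), C (26 February 2025).
Because E would otherwise rank above F, the subordination swaps them.

F, E, D, A, B, C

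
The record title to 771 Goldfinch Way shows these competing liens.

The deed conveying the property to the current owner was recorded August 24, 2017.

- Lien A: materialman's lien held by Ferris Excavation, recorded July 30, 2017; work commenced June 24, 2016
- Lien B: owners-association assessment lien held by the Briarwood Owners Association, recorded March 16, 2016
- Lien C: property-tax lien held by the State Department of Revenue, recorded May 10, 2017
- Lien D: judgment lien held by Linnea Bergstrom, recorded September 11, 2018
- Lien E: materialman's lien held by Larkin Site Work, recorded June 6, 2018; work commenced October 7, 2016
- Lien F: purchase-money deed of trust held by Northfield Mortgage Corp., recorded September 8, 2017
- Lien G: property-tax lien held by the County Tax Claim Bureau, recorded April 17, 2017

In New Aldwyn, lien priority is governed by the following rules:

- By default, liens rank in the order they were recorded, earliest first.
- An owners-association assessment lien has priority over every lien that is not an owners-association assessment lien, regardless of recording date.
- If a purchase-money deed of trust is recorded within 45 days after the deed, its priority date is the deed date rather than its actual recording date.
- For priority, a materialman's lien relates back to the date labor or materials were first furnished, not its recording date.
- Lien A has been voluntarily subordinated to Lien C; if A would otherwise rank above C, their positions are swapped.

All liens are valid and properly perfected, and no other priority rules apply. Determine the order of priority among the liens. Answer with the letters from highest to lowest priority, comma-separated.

Effective dates: A relates back to June 24, 2016 (work commenced); E relates back to October 7, 2016 (work commenced); F was recorded within the 45-day window, so its effective date is the deed date August 24, 2017.
As an owners-association assessment lien, B is senior to every other lien.
Among the remaining liens, by effective date: A (June 24, 2016), E (October 7, 2016), G (April 17, 2017), C (May 10, 2017), F (August 24, 2017), D (September 11, 2018).
The subordination applies — A was senior to C — so A and C swap.

B, C, E, G, A, F, D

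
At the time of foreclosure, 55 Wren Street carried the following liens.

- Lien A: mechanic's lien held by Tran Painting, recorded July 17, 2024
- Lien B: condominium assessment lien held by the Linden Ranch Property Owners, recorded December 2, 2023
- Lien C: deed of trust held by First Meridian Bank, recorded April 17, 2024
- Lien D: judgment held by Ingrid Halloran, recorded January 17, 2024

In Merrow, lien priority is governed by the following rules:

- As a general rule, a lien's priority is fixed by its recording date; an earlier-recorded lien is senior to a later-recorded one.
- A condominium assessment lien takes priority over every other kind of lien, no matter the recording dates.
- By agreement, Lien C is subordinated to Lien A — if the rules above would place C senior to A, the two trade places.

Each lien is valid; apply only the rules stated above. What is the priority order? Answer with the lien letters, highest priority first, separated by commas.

B, D, A, C

As a condominium assessment lien, B is senior to every other lien.
Ordering the rest by effective date: D (January 17, 2024), C (April 17, 2024), A (July 17, 2024).
C is senior to A before the subordination, so the two trade places.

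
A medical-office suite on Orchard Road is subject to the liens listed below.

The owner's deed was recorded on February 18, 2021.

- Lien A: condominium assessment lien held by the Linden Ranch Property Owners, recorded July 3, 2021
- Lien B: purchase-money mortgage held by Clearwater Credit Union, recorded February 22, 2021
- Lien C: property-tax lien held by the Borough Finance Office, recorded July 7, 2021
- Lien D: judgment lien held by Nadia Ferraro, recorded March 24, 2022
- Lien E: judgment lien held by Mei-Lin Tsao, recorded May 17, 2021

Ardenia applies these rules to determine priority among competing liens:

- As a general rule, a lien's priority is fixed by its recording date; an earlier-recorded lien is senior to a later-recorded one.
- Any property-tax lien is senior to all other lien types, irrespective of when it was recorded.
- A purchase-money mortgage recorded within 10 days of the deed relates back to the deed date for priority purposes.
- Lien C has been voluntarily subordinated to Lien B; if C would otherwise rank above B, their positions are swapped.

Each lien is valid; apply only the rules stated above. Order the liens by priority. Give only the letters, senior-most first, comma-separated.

B, C, E, A, D

Effective dates: B relates back to the deed date February 18, 2021.
C, as a property-tax lien, has superpriority and ranks first.
Ordering the rest by effective date: B (February 18, 2021), E (May 17, 2021), A (July 3, 2021), D (March 24, 2022).
The subordination applies — C was senior to B — so C and B swap.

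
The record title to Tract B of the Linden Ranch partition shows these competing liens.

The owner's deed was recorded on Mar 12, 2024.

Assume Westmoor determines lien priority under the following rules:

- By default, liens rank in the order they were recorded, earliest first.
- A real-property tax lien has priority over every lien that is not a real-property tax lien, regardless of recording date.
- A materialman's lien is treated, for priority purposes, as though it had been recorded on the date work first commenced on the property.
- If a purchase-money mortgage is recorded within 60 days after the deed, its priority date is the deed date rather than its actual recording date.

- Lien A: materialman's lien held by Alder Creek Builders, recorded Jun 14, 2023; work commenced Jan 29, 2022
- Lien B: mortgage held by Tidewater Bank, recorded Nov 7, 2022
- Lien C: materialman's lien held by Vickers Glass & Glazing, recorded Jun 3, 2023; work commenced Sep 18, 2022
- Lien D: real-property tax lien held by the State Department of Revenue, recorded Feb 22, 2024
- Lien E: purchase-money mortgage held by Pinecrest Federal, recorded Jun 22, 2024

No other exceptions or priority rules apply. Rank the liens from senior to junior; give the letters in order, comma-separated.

Effective dates after the stated exceptions: A is treated as recorded Jan 29, 2022, the work-commencement date; C relates back to Sep 18, 2022 (work commenced); E was recorded 102 days after the deed — beyond 60 days — so no relation-back applies.
D, as a real-property tax lien, has superpriority and ranks first.
Remaining liens by effective date: A (Jan 29, 2022), C (Sep 18, 2022), B (Nov 7, 2022), E (Jun 22, 2024).

D, A, C, B, E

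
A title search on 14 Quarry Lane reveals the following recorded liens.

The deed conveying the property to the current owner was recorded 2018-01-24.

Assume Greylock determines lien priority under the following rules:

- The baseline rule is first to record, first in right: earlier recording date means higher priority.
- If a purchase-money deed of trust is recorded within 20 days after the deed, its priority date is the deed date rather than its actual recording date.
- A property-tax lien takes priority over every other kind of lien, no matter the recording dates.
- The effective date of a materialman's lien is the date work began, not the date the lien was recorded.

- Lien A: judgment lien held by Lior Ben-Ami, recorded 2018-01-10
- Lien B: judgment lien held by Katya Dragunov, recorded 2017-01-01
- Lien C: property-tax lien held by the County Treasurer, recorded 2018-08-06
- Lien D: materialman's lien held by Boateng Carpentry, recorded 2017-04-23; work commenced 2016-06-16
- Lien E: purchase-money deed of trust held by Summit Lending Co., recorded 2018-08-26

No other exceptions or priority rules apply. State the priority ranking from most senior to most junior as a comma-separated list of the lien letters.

First, effective dates: D relates back to 2016-06-16 (work commenced); E was recorded 214 days after the deed, outside the 20-day window, so it keeps its recording date.
As a property-tax lien, C is senior to every other lien.
Ordering the rest by effective date: D (2016-06-16), B (2017-01-01), A (2018-01-10), E (2018-08-26).

C, D, B, A, E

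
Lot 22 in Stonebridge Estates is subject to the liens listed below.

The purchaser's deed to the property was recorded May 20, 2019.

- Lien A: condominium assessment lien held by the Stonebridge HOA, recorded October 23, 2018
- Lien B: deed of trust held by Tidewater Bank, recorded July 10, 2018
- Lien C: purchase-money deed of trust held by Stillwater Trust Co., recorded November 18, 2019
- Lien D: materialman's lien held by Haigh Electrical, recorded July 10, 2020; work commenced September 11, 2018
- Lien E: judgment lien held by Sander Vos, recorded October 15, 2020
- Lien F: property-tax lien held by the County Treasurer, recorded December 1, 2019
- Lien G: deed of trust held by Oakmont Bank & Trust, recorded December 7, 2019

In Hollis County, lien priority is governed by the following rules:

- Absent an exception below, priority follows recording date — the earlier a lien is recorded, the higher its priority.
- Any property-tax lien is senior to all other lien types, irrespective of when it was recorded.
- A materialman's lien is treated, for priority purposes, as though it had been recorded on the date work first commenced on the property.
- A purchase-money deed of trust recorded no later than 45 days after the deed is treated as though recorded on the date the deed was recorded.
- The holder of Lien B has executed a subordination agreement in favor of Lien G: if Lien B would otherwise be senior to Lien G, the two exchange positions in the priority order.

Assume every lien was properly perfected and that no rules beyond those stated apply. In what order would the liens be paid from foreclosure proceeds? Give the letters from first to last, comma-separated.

Adjusting effective dates: C was recorded 182 days after the deed, outside the 45-day window, so it keeps its recording date; D's effective date is September 11, 2018, when work began.
F, as a property-tax lien, has superpriority and ranks first.
The other liens, earliest effective date first: B (July 10, 2018), D (September 11, 2018), A (October 23, 2018), C (November 18, 2019), G (December 7, 2019), E (October 15, 2020).
B would otherwise be senior to G, so under the subordination agreement B and G exchange positions.

F, G, D, A, C, B, E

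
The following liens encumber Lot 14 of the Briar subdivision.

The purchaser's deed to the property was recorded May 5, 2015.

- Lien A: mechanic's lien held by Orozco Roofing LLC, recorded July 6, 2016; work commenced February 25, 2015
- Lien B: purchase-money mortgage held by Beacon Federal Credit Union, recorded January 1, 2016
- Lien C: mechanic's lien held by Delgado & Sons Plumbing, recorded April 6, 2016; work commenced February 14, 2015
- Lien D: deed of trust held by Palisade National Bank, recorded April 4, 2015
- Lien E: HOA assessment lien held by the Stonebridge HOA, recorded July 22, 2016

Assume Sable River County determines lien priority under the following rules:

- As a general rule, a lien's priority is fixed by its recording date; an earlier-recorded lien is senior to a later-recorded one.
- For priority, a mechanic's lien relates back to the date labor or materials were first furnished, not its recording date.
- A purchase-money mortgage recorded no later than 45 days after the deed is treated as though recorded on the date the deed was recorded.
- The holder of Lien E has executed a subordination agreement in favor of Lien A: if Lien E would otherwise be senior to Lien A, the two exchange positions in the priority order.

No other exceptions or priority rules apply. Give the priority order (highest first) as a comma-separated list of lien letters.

Adjusting effective dates: A is treated as recorded February 25, 2015, the work-commencement date; B was recorded 241 days after the deed, outside the 45-day window, so it keeps its recording date; C relates back to February 14, 2015 (work commenced).
By effective date: C (February 14, 2015), A (February 25, 2015), D (April 4, 2015), B (January 1, 2016), E (July 22, 2016).
E is already junior to A, so the subordination agreement changes nothing.

C, A, D, B, E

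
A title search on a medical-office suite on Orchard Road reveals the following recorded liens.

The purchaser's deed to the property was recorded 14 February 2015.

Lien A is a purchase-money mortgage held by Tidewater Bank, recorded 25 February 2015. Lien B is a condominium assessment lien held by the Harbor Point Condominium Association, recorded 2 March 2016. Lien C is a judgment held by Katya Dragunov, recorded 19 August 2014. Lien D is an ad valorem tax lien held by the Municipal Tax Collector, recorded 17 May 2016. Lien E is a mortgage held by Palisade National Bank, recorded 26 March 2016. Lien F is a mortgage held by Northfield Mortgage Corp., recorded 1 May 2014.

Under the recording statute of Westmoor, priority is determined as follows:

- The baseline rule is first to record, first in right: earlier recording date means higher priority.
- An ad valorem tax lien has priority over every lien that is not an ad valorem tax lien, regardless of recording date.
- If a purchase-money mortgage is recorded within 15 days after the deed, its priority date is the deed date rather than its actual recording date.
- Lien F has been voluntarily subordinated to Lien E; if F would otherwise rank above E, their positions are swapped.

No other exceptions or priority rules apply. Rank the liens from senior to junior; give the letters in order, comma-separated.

Effective dates: A was recorded within the 15-day window, so its effective date is the deed date 14 February 2015.
D is an ad valorem tax lien, so it outranks all other liens regardless of date.
Remaining liens by effective date: F (1 May 2014), C (19 August 2014), A (14 February 2015), B (2 March 2016), E (26 March 2016).
F would otherwise be senior to E, so under the subordination agreement F and E exchange positions.

D, E, C, A, B, F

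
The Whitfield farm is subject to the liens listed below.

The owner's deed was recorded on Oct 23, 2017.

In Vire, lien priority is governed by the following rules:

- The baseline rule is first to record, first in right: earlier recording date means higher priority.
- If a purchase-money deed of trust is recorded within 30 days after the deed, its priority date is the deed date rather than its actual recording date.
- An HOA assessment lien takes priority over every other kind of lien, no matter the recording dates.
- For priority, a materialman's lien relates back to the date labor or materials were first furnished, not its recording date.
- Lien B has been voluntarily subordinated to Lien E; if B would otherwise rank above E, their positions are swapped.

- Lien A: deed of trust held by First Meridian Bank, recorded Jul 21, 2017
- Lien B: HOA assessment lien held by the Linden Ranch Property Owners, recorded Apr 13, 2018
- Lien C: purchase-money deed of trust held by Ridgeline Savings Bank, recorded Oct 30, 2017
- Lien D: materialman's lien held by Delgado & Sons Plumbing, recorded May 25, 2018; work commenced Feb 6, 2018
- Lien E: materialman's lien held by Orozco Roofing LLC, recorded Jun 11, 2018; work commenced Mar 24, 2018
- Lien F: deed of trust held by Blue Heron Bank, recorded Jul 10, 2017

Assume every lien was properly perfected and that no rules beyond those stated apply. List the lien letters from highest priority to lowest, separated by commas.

Effective dates after the stated exceptions: C was recorded within the 30-day window, so its effective date is the deed date Oct 23, 2017; D relates back to Feb 6, 2018 (work commenced); E's effective date is Mar 24, 2018, when work began.
As an HOA assessment lien, B is senior to every other lien.
Remaining liens by effective date: F (Jul 10, 2017), A (Jul 21, 2017), C (Oct 23, 2017), D (Feb 6, 2018), E (Mar 24, 2018).
The subordination applies — B was senior to E — so B and E swap.

E, F, A, C, D, B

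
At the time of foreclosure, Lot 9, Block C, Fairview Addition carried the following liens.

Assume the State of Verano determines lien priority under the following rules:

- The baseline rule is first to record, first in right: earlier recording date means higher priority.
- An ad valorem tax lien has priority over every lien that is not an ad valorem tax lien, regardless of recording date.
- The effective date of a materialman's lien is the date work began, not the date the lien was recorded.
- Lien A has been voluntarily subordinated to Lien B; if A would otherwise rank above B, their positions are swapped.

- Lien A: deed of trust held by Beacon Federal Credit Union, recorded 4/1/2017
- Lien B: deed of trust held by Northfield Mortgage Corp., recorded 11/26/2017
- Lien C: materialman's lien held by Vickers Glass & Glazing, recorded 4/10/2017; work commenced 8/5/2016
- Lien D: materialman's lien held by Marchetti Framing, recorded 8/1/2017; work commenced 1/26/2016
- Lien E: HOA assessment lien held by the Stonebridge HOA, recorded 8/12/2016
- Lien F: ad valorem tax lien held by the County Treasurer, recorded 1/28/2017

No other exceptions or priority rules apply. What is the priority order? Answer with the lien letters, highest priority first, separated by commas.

F, D, C, E, B, A

Effective dates after the stated exceptions: C relates back to 8/5/2016 (work commenced); D is treated as recorded 1/26/2016, the work-commencement date.
F, as an ad valorem tax lien, has superpriority and ranks first.
Ordering the rest by effective date: D (1/26/2016), C (8/5/2016), E (8/12/2016), A (4/1/2017), B (11/26/2017).
Because A would otherwise rank above B, the subordination swaps them.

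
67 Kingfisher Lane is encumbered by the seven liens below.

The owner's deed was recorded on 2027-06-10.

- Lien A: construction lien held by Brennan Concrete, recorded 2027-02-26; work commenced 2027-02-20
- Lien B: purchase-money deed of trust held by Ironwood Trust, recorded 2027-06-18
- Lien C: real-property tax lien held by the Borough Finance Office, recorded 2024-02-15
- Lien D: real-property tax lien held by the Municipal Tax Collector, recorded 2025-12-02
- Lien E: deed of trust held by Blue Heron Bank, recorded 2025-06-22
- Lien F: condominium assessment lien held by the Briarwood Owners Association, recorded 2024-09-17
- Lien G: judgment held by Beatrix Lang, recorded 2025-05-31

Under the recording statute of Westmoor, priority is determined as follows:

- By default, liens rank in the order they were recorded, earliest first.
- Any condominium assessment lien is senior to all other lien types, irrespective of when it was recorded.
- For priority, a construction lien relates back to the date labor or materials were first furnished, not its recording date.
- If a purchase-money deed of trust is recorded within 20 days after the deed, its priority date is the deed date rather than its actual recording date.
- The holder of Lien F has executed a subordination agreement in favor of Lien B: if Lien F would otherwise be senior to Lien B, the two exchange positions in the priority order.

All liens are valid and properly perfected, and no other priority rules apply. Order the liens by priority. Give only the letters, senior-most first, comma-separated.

Effective dates: A's effective date is 2027-02-20, when work began; B's effective date is the deed date, 2027-06-10.
F is a condominium assessment lien and takes priority over every other lien.
Ordering the rest by effective date: C (2024-02-15), G (2025-05-31), E (2025-06-22), D (2025-12-02), A (2027-02-20), B (2027-06-10).
F would otherwise be senior to B, so under the subordination agreement F and B exchange positions.

B, C, G, E, D, A, F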